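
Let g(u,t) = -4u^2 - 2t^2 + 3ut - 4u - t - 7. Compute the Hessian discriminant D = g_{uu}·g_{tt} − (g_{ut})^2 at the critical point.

∂g/∂u = -8u + 3t - 4 = 0 and ∂g/∂t = 3u - 4t - 1 = 0, so (u, t) = (-19/23, -20/23).
The Hessian has g_{uu} = -8, g_{tt} = -4, g_{ut} = 3, giving D = 23 > 0 with g_{uu} < 0, so the point is a local maximum.
D = (-8)·(-4) − (3)^2 = 23.

23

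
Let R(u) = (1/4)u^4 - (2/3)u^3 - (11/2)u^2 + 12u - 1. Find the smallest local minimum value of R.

Critical points: R'(u) = u^3 - 2u^2 - 11u + 12 vanishes at u = -3, 1, 4.
Second-derivative test with R''(u) = 3u^2 - 4u - 11: R''(-3) = 28 > 0 ⇒ local minimum; R''(1) = -12 < 0 ⇒ local maximum; R''(4) = 21 > 0 ⇒ local minimum.
The smallest local minimum is R(-3) = -193/4.

-193/4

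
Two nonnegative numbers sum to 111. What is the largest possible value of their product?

With x + y = 111, the product is P(x) = x(111 − x).
P'(x) = 111 − 2x = 0 gives x = 111/2; P'' = −2 < 0, so this is the maximum.
P = 111/2·111/2 = 12321/4.

12321/4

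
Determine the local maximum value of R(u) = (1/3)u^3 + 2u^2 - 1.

29/3

Critical points: R'(u) = u^2 + 4u vanishes at u = -4, 0.
Second-derivative test with R''(u) = 2u + 4: R''(-4) = -4 < 0 ⇒ local maximum; R''(0) = 4 > 0 ⇒ local minimum.
So the local maximum value is R(-4) = 29/3.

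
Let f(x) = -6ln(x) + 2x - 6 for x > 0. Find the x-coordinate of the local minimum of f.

3

f'(x) = -6/x + 2 = 0 gives x = 3.
f''(x) = 6/x², which is positive for x > 0, so this is a local minimum.
f(3) = -6·ln(3) + 6 - 6 ≈ -6.5917.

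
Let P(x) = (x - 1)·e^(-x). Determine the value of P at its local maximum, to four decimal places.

By the product rule, P'(x) = (-x + 2)·e^(-x). Since e^(-x) > 0, the only critical point is x = 2.
P''(2) has the same sign as -1 < 0, so this is a local maximum.
P(2) = (1)·e^(-2) ≈ 0.1353.

0.1353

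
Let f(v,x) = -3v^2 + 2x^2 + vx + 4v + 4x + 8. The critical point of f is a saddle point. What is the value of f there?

168/25

∂f/∂v = -6v + x + 4 = 0 and ∂f/∂x = v + 4x + 4 = 0, so (v, x) = (12/25, -28/25).
The Hessian has f_{vv} = -6, f_{xx} = 4, f_{vx} = 1, giving D = -25 < 0, so the point is a saddle point.
f(12/25, -28/25) = 168/25.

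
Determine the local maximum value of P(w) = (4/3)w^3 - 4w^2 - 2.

P'(w) = 4w^2 - 8w = 0 at w = 0, 2.
Since P''(w) = 8w - 8, we get P''(0) = -8 < 0 ⇒ local maximum; P''(2) = 8 > 0 ⇒ local minimum.
So the local maximum value is P(0) = -2.

-2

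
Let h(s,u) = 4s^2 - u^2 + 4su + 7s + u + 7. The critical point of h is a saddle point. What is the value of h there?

151/32

∂h/∂s = 8s + 4u + 7 = 0 and ∂h/∂u = 4s - 2u + 1 = 0, so (s, u) = (-9/16, -5/8).
The Hessian has h_{ss} = 8, h_{uu} = -2, h_{su} = 4, giving D = -32 < 0, so the point is a saddle point.
h(-9/16, -5/8) = 151/32.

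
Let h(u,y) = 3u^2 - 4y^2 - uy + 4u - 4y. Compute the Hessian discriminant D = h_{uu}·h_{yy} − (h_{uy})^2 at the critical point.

-49

∂h/∂u = 6u - y + 4 = 0 and ∂h/∂y = -u - 8y - 4 = 0, so (u, y) = (-36/49, -20/49).
The Hessian has h_{uu} = 6, h_{yy} = -8, h_{uy} = -1, giving D = -49 < 0, so the point is a saddle point.
D = (6)·(-8) − (-1)^2 = -49.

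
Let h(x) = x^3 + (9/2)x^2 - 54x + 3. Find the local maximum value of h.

h'(x) = 3x^2 + 9x - 54 = 0 at x = -6, 3.
Since h''(x) = 6x + 9, we get h''(-6) = -27 < 0 ⇒ local maximum; h''(3) = 27 > 0 ⇒ local minimum.
So the local maximum value is h(-6) = 273.

273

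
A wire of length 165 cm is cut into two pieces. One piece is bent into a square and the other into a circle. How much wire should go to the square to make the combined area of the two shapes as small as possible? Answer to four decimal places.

Let x be the length used for the square. Square side x/4; circle radius (165−x)/(2π).
A(x) = (x/4)² + π·((165−x)/(2π))² = x²/16 + (165−x)²/(4π) for 0 ≤ x ≤ 165. A'(x) = x/8 − (165−x)/(2π) = 0 gives x = 4·165/(π+4) ≈ 92.4164.
A'' = 1/8 + 1/(2π) > 0, so this gives the minimum combined area; x ≈ 92.4164 cm to the square.

92.4164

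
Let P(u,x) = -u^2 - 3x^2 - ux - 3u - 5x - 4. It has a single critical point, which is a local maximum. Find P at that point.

-7/11

∂P/∂u = -2u - x - 3 = 0 and ∂P/∂x = -u - 6x - 5 = 0, so (u, x) = (-13/11, -7/11).
The Hessian has P_{uu} = -2, P_{xx} = -6, P_{ux} = -1, giving D = 11 > 0 with P_{uu} < 0, so the point is a local maximum.
P(-13/11, -7/11) = -7/11.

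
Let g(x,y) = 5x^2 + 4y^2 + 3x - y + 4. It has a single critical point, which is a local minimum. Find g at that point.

∂g/∂x = 10x + 3 = 0 and ∂g/∂y = 8y - 1 = 0, so (x, y) = (-3/10, 1/8).
The Hessian has g_{xx} = 10, g_{yy} = 8, g_{xy} = 0, giving D = 80 > 0 with g_{xx} > 0, so the point is a local minimum.
g(-3/10, 1/8) = 279/80.

279/80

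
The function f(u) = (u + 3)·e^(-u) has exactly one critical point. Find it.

-2

f'(u) = 1·e^(-u) + (u + 3)·(-1)·e^(-u) = (-u - 2)·e^(-u). Since e^(-u) > 0, the only critical point is u = -2.
f''(-2) has the same sign as -1 < 0, so this is a local maximum.
f(-2) = (1)·e^(2) ≈ 7.3891.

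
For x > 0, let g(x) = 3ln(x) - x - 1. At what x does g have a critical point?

g'(x) = 3/x − 1 = 0 gives x = 3.
g''(x) = -3/x², which is negative for x > 0, so this is a local maximum.
g(3) = 3·ln(3) - 3 - 1 ≈ -0.7042.

3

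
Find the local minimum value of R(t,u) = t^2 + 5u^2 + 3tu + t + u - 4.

∂R/∂t = 2t + 3u + 1 = 0 and ∂R/∂u = 3t + 10u + 1 = 0, so (t, u) = (-7/11, 1/11).
The Hessian has R_{tt} = 2, R_{uu} = 10, R_{tu} = 3, giving D = 11 > 0 with R_{tt} > 0, so the point is a local minimum.
R(-7/11, 1/11) = -47/11.

-47/11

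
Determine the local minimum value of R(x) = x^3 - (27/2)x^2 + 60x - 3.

169/2

R'(x) = 3x^2 - 27x + 60. Setting R'(x) = 0 gives x ∈ {4, 5}.
Second-derivative test with R''(x) = 6x - 27: R''(4) = -3 < 0 ⇒ local maximum; R''(5) = 3 > 0 ⇒ local minimum.
The local minimum is R(5) = 169/2.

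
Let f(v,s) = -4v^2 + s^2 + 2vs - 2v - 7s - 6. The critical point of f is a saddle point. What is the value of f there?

∂f/∂v = -8v + 2s - 2 = 0 and ∂f/∂s = 2v + 2s - 7 = 0, so (v, s) = (1/2, 3).
The Hessian has f_{vv} = -8, f_{ss} = 2, f_{vs} = 2, giving D = -20 < 0, so the point is a saddle point.
f(1/2, 3) = -17.

-17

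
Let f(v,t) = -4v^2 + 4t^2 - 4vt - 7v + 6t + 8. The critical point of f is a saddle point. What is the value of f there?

131/20

∂f/∂v = -8v - 4t - 7 = 0 and ∂f/∂t = -4v + 8t + 6 = 0, so (v, t) = (-2/5, -19/20).
The Hessian has f_{vv} = -8, f_{tt} = 8, f_{vt} = -4, giving D = -80 < 0, so the point is a saddle point.
f(-2/5, -19/20) = 131/20.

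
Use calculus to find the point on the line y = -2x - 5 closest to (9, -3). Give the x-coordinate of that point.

1

Minimize D(x)^2 = (x - 9)^2 + (-2x - 2)^2.
d/dx[D^2] = 2(x - 9) + 2·(-2)·(-2x - 2) = 0 ⇒ x = 1.
Then y = -7 and the distance is √(80) ≈ 8.9443.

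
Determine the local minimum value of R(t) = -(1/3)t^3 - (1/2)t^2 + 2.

R'(t) = -t^2 - t. Setting R'(t) = 0 gives t ∈ {-1, 0}.
Since R''(t) = -2t - 1, we get R''(-1) = 1 > 0 ⇒ local minimum; R''(0) = -1 < 0 ⇒ local maximum.
Thus R has its local minimum at t = -1, with value 11/6.

11/6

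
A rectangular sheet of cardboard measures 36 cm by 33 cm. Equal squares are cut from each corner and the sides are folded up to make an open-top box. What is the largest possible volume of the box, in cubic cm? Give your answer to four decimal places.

With cut size x, the volume is V(x) = x(36 − 2x)(33 − 2x) for 0 < x < 16.5.
V'(x) = 12x^2 − 276x + 1188. Setting V'(x) = 0 gives x ≈ 5.7337 (the root in (0, 16.5)).
V''(x) = 24x − 276 is negative there, so this is the maximum; V ≈ 3028.8308.

3028.8308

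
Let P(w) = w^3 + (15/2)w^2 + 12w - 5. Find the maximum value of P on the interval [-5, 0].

The derivative is 3w^2 + 15w + 12, which vanishes at w = -4 and w = -1.
Compare values at every candidate in [-5, 0]: P(-5) = -5/2; P(-4) = 3; P(-1) = -21/2; P(0) = -5.
The maximum over the interval is 3, attained at w = -4.

3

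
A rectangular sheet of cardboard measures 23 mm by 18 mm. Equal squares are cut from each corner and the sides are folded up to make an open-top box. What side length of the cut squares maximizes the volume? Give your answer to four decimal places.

With cut size x, the volume is V(x) = x(23 − 2x)(18 − 2x) for 0 < x < 9.
V'(x) = 12x^2 − 164x + 414. Setting V'(x) = 0 gives x ≈ 3.3413 (the root in (0, 9)).
V''(x) = 24x − 164 is negative there, so this is the maximum; V ≈ 617.0397.

3.3413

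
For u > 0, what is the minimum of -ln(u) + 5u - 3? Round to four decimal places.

h'(u) = -1/u + 5 = 0 gives u = 1/5.
h''(u) = 1/u², which is positive for u > 0, so this is a local minimum.
h(1/5) = -1·ln(1/5) + 1 - 3 ≈ -0.3906.

-0.3906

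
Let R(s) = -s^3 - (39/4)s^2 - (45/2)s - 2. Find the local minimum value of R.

-33/4

Critical points: R'(s) = -3s^2 - (39/2)s - 45/2 vanishes at s = -5, -3/2.
R''(s) = -6s - 39/2. R''(-5) = 21/2 > 0 ⇒ local minimum; R''(-3/2) = -21/2 < 0 ⇒ local maximum.
The local minimum is R(-5) = -33/4.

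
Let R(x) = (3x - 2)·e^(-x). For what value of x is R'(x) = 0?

By the product rule, R'(x) = (-3x + 5)·e^(-x). Since e^(-x) > 0, the only critical point is x = 5/3.
R''(5/3) has the same sign as -3 < 0, so this is a local maximum.
R(5/3) = (3)·e^(-5/3) ≈ 0.5666.

5/3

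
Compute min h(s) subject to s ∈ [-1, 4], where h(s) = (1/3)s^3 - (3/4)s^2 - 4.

-61/12

Differentiating, h'(s) = s^2 - (3/2)s; which vanishes at s = 0 and s = 3/2.
Candidates: h(-1) = -61/12, h(0) = -4, h(3/2) = -73/16, h(4) = 16/3.
The minimum over the interval is -61/12, attained at s = -1.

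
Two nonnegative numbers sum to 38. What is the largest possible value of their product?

361

With x + y = 38, the product is P(x) = x(38 − x).
P'(x) = 38 − 2x = 0 gives x = 19; P'' = −2 < 0, so this is the maximum.
P = 19·19 = 361.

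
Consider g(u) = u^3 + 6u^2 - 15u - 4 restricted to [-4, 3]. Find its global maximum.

88

The derivative is 3u^2 + 12u - 15, whose only zero in [-4, 3] is u = 1.
Evaluating at the critical points and endpoints: g(-4) = 88,  g(1) = -12,  g(3) = 32.
Hence the absolute maximum is 88 at u = -4.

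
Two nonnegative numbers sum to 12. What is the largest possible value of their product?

With x + y = 12, the product is P(x) = x(12 − x).
P'(x) = 12 − 2x = 0 gives x = 6; P'' = −2 < 0, so this is the maximum.
P = 6·6 = 36.

36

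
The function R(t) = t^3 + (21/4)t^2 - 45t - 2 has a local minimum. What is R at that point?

-1057/16

R'(t) = 3t^2 + (21/2)t - 45. Setting R'(t) = 0 gives t ∈ {-6, 5/2}.
Since R''(t) = 6t + 21/2, we get R''(-6) = -51/2 < 0 ⇒ local maximum; R''(5/2) = 51/2 > 0 ⇒ local minimum.
Thus R has its local minimum at t = 5/2, with value -1057/16.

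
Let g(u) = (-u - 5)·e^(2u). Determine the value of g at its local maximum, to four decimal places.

0.0000

By the product rule, g'(u) = (-2u - 11)·e^(2u). Since e^(2u) > 0, the only critical point is u = -11/2.
g''(-11/2) has the same sign as -2 < 0, so this is a local maximum.
g(-11/2) = (1/2)·e^(-11) ≈ 0.0000.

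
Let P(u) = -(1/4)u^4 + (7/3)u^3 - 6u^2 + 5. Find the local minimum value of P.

P'(u) = -u^3 + 7u^2 - 12u. Setting P'(u) = 0 gives u ∈ {0, 3, 4}.
Second-derivative test with P''(u) = -3u^2 + 14u - 12: P''(0) = -12 < 0 ⇒ local maximum; P''(3) = 3 > 0 ⇒ local minimum; P''(4) = -4 < 0 ⇒ local maximum.
The local minimum is P(3) = -25/4.

-25/4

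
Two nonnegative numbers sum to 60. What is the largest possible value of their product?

With x + y = 60, the product is P(x) = x(60 − x).
P'(x) = 60 − 2x = 0 gives x = 30; P'' = −2 < 0, so this is the maximum.
P = 30·30 = 900.

900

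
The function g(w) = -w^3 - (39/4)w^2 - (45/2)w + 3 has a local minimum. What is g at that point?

-13/4

Critical points: g'(w) = -3w^2 - (39/2)w - 45/2 vanishes at w = -5, -3/2.
Second-derivative test with g''(w) = -6w - 39/2: g''(-5) = 21/2 > 0 ⇒ local minimum; g''(-3/2) = -21/2 < 0 ⇒ local maximum.
Thus g has its local minimum at w = -5, with value -13/4.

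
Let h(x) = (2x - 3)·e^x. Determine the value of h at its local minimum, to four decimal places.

Differentiating with the product rule gives h'(x) = (2x - 1)·e^x. Since e^x > 0, the only critical point is x = 1/2.
h''(1/2) has the same sign as 2 > 0, so this is a local minimum.
h(1/2) = (-2)·e^(1/2) ≈ -3.2974.

-3.2974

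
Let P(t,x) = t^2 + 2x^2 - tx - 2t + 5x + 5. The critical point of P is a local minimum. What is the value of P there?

∂P/∂t = 2t - x - 2 = 0 and ∂P/∂x = -t + 4x + 5 = 0, so (t, x) = (3/7, -8/7).
The Hessian has P_{tt} = 2, P_{xx} = 4, P_{tx} = -1, giving D = 7 > 0 with P_{tt} > 0, so the point is a local minimum.
P(3/7, -8/7) = 12/7.

12/7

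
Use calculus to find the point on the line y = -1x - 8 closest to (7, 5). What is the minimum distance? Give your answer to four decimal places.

Minimize D(x)^2 = (x - 7)^2 + (-x - 13)^2.
d/dx[D^2] = 2(x - 7) + 2·(-1)·(-x - 13) = 0 ⇒ x = -3.
Then y = -5 and the distance is √(200) ≈ 14.1421.

14.1421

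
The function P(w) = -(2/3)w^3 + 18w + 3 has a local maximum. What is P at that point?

39

Critical points: P'(w) = -2w^2 + 18 vanishes at w = -3, 3.
Since P''(w) = -4w, we get P''(-3) = 12 > 0 ⇒ local minimum; P''(3) = -12 < 0 ⇒ local maximum.
Thus P has its local maximum at w = 3, with value 39.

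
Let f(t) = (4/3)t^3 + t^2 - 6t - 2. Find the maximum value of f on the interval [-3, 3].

Differentiating, f'(t) = 4t^2 + 2t - 6; which vanishes at t = -3/2 and t = 1.
Candidates: f(-3) = -11,  f(-3/2) = 19/4,  f(1) = -17/3,  f(3) = 25.
The maximum over the interval is 25, attained at t = 3.

25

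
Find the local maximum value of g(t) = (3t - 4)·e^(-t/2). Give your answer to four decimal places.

1.1333

Differentiating with the product rule gives g'(t) = (-(3/2)t + 5)·e^(-t/2). Since e^(-t/2) > 0, the only critical point is t = 10/3.
g''(10/3) has the same sign as -3/2 < 0, so this is a local maximum.
g(10/3) = (6)·e^(-5/3) ≈ 1.1333.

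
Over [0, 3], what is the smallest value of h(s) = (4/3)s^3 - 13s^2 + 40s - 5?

-5

h'(s) = 4s^2 - 26s + 40, whose only zero in [0, 3] is s = 5/2.
Evaluating at the critical points and endpoints: h(0) = -5, h(5/2) = 415/12, h(3) = 34.
So the minimum is h(0) = -5.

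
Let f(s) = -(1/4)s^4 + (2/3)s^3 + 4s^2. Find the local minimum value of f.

0

Critical points: f'(s) = -s^3 + 2s^2 + 8s vanishes at s = -2, 0, 4.
f''(s) = -3s^2 + 4s + 8. f''(-2) = -12 < 0 ⇒ local maximum; f''(0) = 8 > 0 ⇒ local minimum; f''(4) = -24 < 0 ⇒ local maximum.
So the local minimum value is f(0) = 0.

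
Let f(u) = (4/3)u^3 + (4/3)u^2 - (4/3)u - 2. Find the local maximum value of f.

Critical points: f'(u) = 4u^2 + (8/3)u - 4/3 vanishes at u = -1, 1/3.
f''(u) = 8u + 8/3. f''(-1) = -16/3 < 0 ⇒ local maximum; f''(1/3) = 16/3 > 0 ⇒ local minimum.
The local maximum is f(-1) = -2/3.

-2/3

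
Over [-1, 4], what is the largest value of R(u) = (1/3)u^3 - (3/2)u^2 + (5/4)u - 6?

-11/3

R'(u) = u^2 - 3u + 5/4, which vanishes at u = 1/2 and u = 5/2.
Candidates: R(-1) = -109/12, R(1/2) = -137/24, R(5/2) = -169/24, R(4) = -11/3.
So the maximum is R(4) = -11/3.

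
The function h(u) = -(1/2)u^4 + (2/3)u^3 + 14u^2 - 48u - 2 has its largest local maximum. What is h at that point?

h'(u) = -2u^3 + 2u^2 + 28u - 48 = 0 at u = -4, 2, 3.
Since h''(u) = -6u^2 + 4u + 28, we get h''(-4) = -84 < 0 ⇒ local maximum; h''(2) = 12 > 0 ⇒ local minimum; h''(3) = -14 < 0 ⇒ local maximum.
So the largest local maximum value is h(-4) = 730/3.

730/3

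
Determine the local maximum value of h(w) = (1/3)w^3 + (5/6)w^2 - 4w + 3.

Critical points: h'(w) = w^2 + (5/3)w - 4 vanishes at w = -3, 4/3.
Second-derivative test with h''(w) = 2w + 5/3: h''(-3) = -13/3 < 0 ⇒ local maximum; h''(4/3) = 13/3 > 0 ⇒ local minimum.
Thus h has its local maximum at w = -3, with value 27/2.

27/2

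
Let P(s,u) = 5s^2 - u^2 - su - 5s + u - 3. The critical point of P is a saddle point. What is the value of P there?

-88/21

∂P/∂s = 10s - u - 5 = 0 and ∂P/∂u = -s - 2u + 1 = 0, so (s, u) = (11/21, 5/21).
The Hessian has P_{ss} = 10, P_{uu} = -2, P_{su} = -1, giving D = -21 < 0, so the point is a saddle point.
P(11/21, 5/21) = -88/21.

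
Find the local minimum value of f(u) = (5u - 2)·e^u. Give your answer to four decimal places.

-2.7441

Differentiating with the product rule gives f'(u) = (5u + 3)·e^u. Since e^u > 0, the only critical point is u = -3/5.
f''(-3/5) has the same sign as 5 > 0, so this is a local minimum.
f(-3/5) = (-5)·e^(-3/5) ≈ -2.7441.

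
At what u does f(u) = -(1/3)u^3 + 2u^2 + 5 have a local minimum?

f'(u) = -u^2 + 4u. Setting f'(u) = 0 gives u ∈ {0, 4}.
Second-derivative test with f''(u) = -2u + 4: f''(0) = 4 > 0 ⇒ local minimum; f''(4) = -4 < 0 ⇒ local maximum.
So the local minimum value is f(0) = 5.

0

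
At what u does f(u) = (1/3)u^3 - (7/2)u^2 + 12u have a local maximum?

3

Critical points: f'(u) = u^2 - 7u + 12 vanishes at u = 3, 4.
Second-derivative test with f''(u) = 2u - 7: f''(3) = -1 < 0 ⇒ local maximum; f''(4) = 1 > 0 ⇒ local minimum.
The local maximum is f(3) = 27/2.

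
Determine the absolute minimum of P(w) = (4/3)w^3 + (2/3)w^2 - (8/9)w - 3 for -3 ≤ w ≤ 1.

-91/3

P'(w) = 4w^2 + (4/3)w - 8/9, which vanishes at w = -2/3 and w = 1/3.
Evaluating at the critical points and endpoints: P(-3) = -91/3, P(-2/3) = -203/81, P(1/3) = -257/81, P(1) = -17/9.
Hence the absolute minimum is -91/3 at w = -3.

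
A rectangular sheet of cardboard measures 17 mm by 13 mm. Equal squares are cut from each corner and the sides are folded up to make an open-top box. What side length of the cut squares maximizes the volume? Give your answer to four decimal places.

With cut size x, the volume is V(x) = x(17 − 2x)(13 − 2x) for 0 < x < 6.5.
V'(x) = 12x^2 − 120x + 221. Setting V'(x) = 0 gives x ≈ 2.4342 (the root in (0, 6.5)).
V''(x) = 24x − 120 is negative there, so this is the maximum; V ≈ 240.1322.

2.4342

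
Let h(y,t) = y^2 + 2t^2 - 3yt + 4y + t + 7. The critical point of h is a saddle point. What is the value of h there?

52

∂h/∂y = 2y - 3t + 4 = 0 and ∂h/∂t = -3y + 4t + 1 = 0, so (y, t) = (19, 14).
The Hessian has h_{yy} = 2, h_{tt} = 4, h_{yt} = -3, giving D = -1 < 0, so the point is a saddle point.
h(19, 14) = 52.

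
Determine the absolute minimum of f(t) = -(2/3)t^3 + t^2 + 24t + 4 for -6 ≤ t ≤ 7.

The derivative is -2t^2 + 2t + 24, which vanishes at t = -3 and t = 4.
Compare values at every candidate in [-6, 7]: f(-6) = 40, f(-3) = -41, f(4) = 220/3, f(7) = -23/3.
The minimum over the interval is -41, attained at t = -3.

-41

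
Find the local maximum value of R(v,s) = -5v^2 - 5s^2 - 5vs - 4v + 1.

31/15

∂R/∂v = -10v - 5s - 4 = 0 and ∂R/∂s = -5v - 10s = 0, so (v, s) = (-8/15, 4/15).
The Hessian has R_{vv} = -10, R_{ss} = -10, R_{vs} = -5, giving D = 75 > 0 with R_{vv} < 0, so the point is a local maximum.
R(-8/15, 4/15) = 31/15.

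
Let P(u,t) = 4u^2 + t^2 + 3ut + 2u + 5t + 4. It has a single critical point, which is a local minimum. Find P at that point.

∂P/∂u = 8u + 3t + 2 = 0 and ∂P/∂t = 3u + 2t + 5 = 0, so (u, t) = (11/7, -34/7).
The Hessian has P_{uu} = 8, P_{tt} = 2, P_{ut} = 3, giving D = 7 > 0 with P_{uu} > 0, so the point is a local minimum.
P(11/7, -34/7) = -46/7.

-46/7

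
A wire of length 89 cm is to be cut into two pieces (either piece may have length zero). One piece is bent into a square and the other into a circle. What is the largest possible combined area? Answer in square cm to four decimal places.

630.3332

Let x be the length used for the square. Square side x/4; circle radius (89−x)/(2π).
A(x) = (x/4)² + π·((89−x)/(2π))² = x²/16 + (89−x)²/(4π) for 0 ≤ x ≤ 89. A'(x) = x/8 − (89−x)/(2π) = 0 gives x = 4·89/(π+4) ≈ 49.8488.
A'' > 0, so the interior critical point is a minimum; the maximum is at an endpoint. A(0) = 630.3332 and A(89) = 495.0625, so the largest area is 630.3332.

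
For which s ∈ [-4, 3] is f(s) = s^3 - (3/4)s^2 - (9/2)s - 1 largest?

3

Differentiating, f'(s) = 3s^2 - (3/2)s - 9/2; which vanishes at s = -1 and s = 3/2.
Compare values at every candidate in [-4, 3]: f(-4) = -59, f(-1) = 7/4, f(3/2) = -97/16, f(3) = 23/4.
The maximum over the interval is 23/4, attained at s = 3.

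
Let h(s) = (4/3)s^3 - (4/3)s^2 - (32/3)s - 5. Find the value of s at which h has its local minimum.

2

Critical points: h'(s) = 4s^2 - (8/3)s - 32/3 vanishes at s = -4/3, 2.
Second-derivative test with h''(s) = 8s - 8/3: h''(-4/3) = -40/3 < 0 ⇒ local maximum; h''(2) = 40/3 > 0 ⇒ local minimum.
So the local minimum value is h(2) = -21.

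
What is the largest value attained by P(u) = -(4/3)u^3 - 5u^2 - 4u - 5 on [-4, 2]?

P'(u) = -4u^2 - 10u - 4, which vanishes at u = -2 and u = -1/2.
Evaluating at the critical points and endpoints: P(-4) = 49/3, P(-2) = -19/3, P(-1/2) = -49/12, P(2) = -131/3.
Hence the absolute maximum is 49/3 at u = -4.

49/3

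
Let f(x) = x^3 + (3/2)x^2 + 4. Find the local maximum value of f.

f'(x) = 3x^2 + 3x. Setting f'(x) = 0 gives x ∈ {-1, 0}.
Second-derivative test with f''(x) = 6x + 3: f''(-1) = -3 < 0 ⇒ local maximum; f''(0) = 3 > 0 ⇒ local minimum.
So the local maximum value is f(-1) = 9/2.

9/2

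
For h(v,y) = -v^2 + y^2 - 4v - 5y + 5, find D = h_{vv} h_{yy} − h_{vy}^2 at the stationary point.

-4

∂h/∂v = -2v - 4 = 0 and ∂h/∂y = 2y - 5 = 0, so (v, y) = (-2, 5/2).
The Hessian has h_{vv} = -2, h_{yy} = 2, h_{vy} = 0, giving D = -4 < 0, so the point is a saddle point.
D = (-2)·(2) − (0)^2 = -4.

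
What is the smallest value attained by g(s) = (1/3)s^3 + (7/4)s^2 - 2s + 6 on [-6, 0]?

g'(s) = s^2 + (7/2)s - 2, whose only zero in [-6, 0] is s = -4.
Candidates: g(-6) = 9, g(-4) = 62/3, g(0) = 6.
So the minimum is g(0) = 6.

6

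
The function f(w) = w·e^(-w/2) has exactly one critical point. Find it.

Differentiating with the product rule gives f'(w) = (-(1/2)w + 1)·e^(-w/2). Since e^(-w/2) > 0, the only critical point is w = 2.
f''(2) has the same sign as -1/2 < 0, so this is a local maximum.
f(2) = (2)·e^(-1) ≈ 0.7358.

2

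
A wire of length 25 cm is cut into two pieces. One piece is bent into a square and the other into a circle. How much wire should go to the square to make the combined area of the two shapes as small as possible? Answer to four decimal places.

Let x be the length used for the square. Square side x/4; circle radius (25−x)/(2π).
A(x) = (x/4)² + π·((25−x)/(2π))² = x²/16 + (25−x)²/(4π) for 0 ≤ x ≤ 25. A'(x) = x/8 − (25−x)/(2π) = 0 gives x = 4·25/(π+4) ≈ 14.0025.
A'' = 1/8 + 1/(2π) > 0, so this gives the minimum combined area; x ≈ 14.0025 cm to the square.

14.0025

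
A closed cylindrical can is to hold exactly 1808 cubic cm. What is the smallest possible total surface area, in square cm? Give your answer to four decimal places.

821.5743

With radius r and height h, πr²h = 1808 so h = 1808/(πr²), and S(r) = 2πr² + 2πrh = 2πr² + 2·1808/r.
S'(r) = 4πr − 2·1808/r² = 0 ⇒ r³ = 1808/(2π), so r ≈ 6.6020 and h = 2r ≈ 13.2039.
S''(r) = 4π + 4·1808/r³ > 0, so this is the minimum; S ≈ 821.5743.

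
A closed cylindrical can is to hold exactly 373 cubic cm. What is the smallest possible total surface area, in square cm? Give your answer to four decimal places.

286.8493

With radius r and height h, πr²h = 373 so h = 373/(πr²), and S(r) = 2πr² + 2πrh = 2πr² + 2·373/r.
S'(r) = 4πr − 2·373/r² = 0 ⇒ r³ = 373/(2π), so r ≈ 3.9010 and h = 2r ≈ 7.8020.
S''(r) = 4π + 4·373/r³ > 0, so this is the minimum; S ≈ 286.8493.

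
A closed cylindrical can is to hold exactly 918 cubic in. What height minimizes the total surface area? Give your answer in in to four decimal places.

With radius r and height h, πr²h = 918 so h = 918/(πr²), and S(r) = 2πr² + 2πrh = 2πr² + 2·918/r.
S'(r) = 4πr − 2·918/r² = 0 ⇒ r³ = 918/(2π), so r ≈ 5.2669 and h = 2r ≈ 10.5338.
S''(r) = 4π + 4·918/r³ > 0, so this is the minimum; S ≈ 522.8892.

10.5338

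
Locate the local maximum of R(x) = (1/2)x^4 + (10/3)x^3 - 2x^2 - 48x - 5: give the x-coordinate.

Critical points: R'(x) = 2x^3 + 10x^2 - 4x - 48 vanishes at x = -4, -3, 2.
Since R''(x) = 6x^2 + 20x - 4, we get R''(-4) = 12 > 0 ⇒ local minimum; R''(-3) = -10 < 0 ⇒ local maximum; R''(2) = 60 > 0 ⇒ local minimum.
So the local maximum value is R(-3) = 143/2.

-3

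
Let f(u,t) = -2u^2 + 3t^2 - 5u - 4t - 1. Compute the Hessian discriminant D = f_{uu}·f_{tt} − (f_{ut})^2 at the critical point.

-24

∂f/∂u = -4u - 5 = 0 and ∂f/∂t = 6t - 4 = 0, so (u, t) = (-5/4, 2/3).
The Hessian has f_{uu} = -4, f_{tt} = 6, f_{ut} = 0, giving D = -24 < 0, so the point is a saddle point.
D = (-4)·(6) − (0)^2 = -24.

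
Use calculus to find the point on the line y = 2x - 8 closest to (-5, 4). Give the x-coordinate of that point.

19/5

Minimize D(x)^2 = (x + 5)^2 + (2x - 12)^2.
d/dx[D^2] = 2(x + 5) + 2·2·(2x - 12) = 0 ⇒ x = 19/5.
Then y = -2/5 and the distance is √(484/5) ≈ 9.8387.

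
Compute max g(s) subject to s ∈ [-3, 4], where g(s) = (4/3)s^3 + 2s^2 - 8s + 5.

271/3

g'(s) = 4s^2 + 4s - 8, which vanishes at s = -2 and s = 1.
Evaluating at the critical points and endpoints: g(-3) = 11; g(-2) = 55/3; g(1) = 1/3; g(4) = 271/3.
So the maximum is g(4) = 271/3.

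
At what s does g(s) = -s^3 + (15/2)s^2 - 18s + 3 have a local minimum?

g'(s) = -3s^2 + 15s - 18 = 0 at s = 2, 3.
Since g''(s) = -6s + 15, we get g''(2) = 3 > 0 ⇒ local minimum; g''(3) = -3 < 0 ⇒ local maximum.
The local minimum is g(2) = -11.

2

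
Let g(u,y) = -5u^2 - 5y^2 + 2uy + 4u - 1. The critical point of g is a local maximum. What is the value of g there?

∂g/∂u = -10u + 2y + 4 = 0 and ∂g/∂y = 2u - 10y = 0, so (u, y) = (5/12, 1/12).
The Hessian has g_{uu} = -10, g_{yy} = -10, g_{uy} = 2, giving D = 96 > 0 with g_{uu} < 0, so the point is a local maximum.
g(5/12, 1/12) = -1/6.

-1/6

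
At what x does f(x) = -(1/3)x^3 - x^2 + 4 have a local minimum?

-2

Critical points: f'(x) = -x^2 - 2x vanishes at x = -2, 0.
Second-derivative test with f''(x) = -2x - 2: f''(-2) = 2 > 0 ⇒ local minimum; f''(0) = -2 < 0 ⇒ local maximum.
The local minimum is f(-2) = 8/3.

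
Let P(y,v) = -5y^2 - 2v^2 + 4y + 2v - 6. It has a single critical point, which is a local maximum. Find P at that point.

∂P/∂y = -10y + 4 = 0 and ∂P/∂v = -4v + 2 = 0, so (y, v) = (2/5, 1/2).
The Hessian has P_{yy} = -10, P_{vv} = -4, P_{yv} = 0, giving D = 40 > 0 with P_{yy} < 0, so the point is a local maximum.
P(2/5, 1/2) = -47/10.

-47/10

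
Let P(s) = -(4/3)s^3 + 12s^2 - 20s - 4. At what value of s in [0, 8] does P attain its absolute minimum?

The derivative is -4s^2 + 24s - 20, which vanishes at s = 1 and s = 5.
Candidates: P(0) = -4,  P(1) = -40/3,  P(5) = 88/3,  P(8) = -236/3.
Hence the absolute minimum is -236/3 at s = 8.

8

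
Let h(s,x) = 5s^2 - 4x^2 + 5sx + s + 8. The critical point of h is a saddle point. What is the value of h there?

836/105

∂h/∂s = 10s + 5x + 1 = 0 and ∂h/∂x = 5s - 8x = 0, so (s, x) = (-8/105, -1/21).
The Hessian has h_{ss} = 10, h_{xx} = -8, h_{sx} = 5, giving D = -105 < 0, so the point is a saddle point.
h(-8/105, -1/21) = 836/105.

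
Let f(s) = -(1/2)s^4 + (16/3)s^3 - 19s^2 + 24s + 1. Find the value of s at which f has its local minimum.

3

Critical points: f'(s) = -2s^3 + 16s^2 - 38s + 24 vanishes at s = 1, 3, 4.
Since f''(s) = -6s^2 + 32s - 38, we get f''(1) = -12 < 0 ⇒ local maximum; f''(3) = 4 > 0 ⇒ local minimum; f''(4) = -6 < 0 ⇒ local maximum.
The local minimum is f(3) = 11/2.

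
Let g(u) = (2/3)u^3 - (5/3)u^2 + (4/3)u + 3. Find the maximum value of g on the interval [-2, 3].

10

g'(u) = 2u^2 - (10/3)u + 4/3, which vanishes at u = 2/3 and u = 1.
Candidates: g(-2) = -35/3,  g(2/3) = 271/81,  g(1) = 10/3,  g(3) = 10.
Hence the absolute maximum is 10 at u = 3.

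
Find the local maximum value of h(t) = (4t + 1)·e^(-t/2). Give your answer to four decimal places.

3.3349

h'(t) = 4·e^(-t/2) + (4t + 1)·(-1/2)·e^(-t/2) = (-2t + 7/2)·e^(-t/2). Since e^(-t/2) > 0, the only critical point is t = 7/4.
h''(7/4) has the same sign as -2 < 0, so this is a local maximum.
h(7/4) = (8)·e^(-7/8) ≈ 3.3349.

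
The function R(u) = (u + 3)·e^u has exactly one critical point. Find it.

R'(u) = 1·e^u + (u + 3)·1·e^u = (u + 4)·e^u. Since e^u > 0, the only critical point is u = -4.
R''(-4) has the same sign as 1 > 0, so this is a local minimum.
R(-4) = (-1)·e^(-4) ≈ -0.0183.

-4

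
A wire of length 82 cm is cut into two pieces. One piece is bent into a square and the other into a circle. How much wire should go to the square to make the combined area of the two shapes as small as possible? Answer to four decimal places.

Let x be the length used for the square. Square side x/4; circle radius (82−x)/(2π).
A(x) = (x/4)² + π·((82−x)/(2π))² = x²/16 + (82−x)²/(4π) for 0 ≤ x ≤ 82. A'(x) = x/8 − (82−x)/(2π) = 0 gives x = 4·82/(π+4) ≈ 45.9281.
A'' = 1/8 + 1/(2π) > 0, so this gives the minimum combined area; x ≈ 45.9281 cm to the square.

45.9281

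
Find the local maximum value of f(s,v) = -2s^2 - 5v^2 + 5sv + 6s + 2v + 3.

∂f/∂s = -4s + 5v + 6 = 0 and ∂f/∂v = 5s - 10v + 2 = 0, so (s, v) = (14/3, 38/15).
The Hessian has f_{ss} = -4, f_{vv} = -10, f_{sv} = 5, giving D = 15 > 0 with f_{ss} < 0, so the point is a local maximum.
f(14/3, 38/15) = 293/15.

293/15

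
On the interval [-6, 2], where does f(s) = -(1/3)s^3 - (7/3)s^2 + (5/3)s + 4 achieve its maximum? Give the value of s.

1/3

f'(s) = -s^2 - (14/3)s + 5/3, which vanishes at s = -5 and s = 1/3.
Compare values at every candidate in [-6, 2]: f(-6) = -18,  f(-5) = -21,  f(1/3) = 347/81,  f(2) = -14/3.
So the maximum is f(1/3) = 347/81.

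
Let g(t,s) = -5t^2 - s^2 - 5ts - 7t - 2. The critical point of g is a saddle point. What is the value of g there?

∂g/∂t = -10t - 5s - 7 = 0 and ∂g/∂s = -5t - 2s = 0, so (t, s) = (14/5, -7).
The Hessian has g_{tt} = -10, g_{ss} = -2, g_{ts} = -5, giving D = -5 < 0, so the point is a saddle point.
g(14/5, -7) = -59/5.

-59/5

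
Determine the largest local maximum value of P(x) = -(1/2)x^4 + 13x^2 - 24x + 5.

P'(x) = -2x^3 + 26x - 24 = 0 at x = -4, 1, 3.
Since P''(x) = -6x^2 + 26, we get P''(-4) = -70 < 0 ⇒ local maximum; P''(1) = 20 > 0 ⇒ local minimum; P''(3) = -28 < 0 ⇒ local maximum.
Thus P has its largest local maximum at x = -4, with value 181.

181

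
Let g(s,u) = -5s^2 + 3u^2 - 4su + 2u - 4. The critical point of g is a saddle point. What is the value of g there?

-81/19

∂g/∂s = -10s - 4u = 0 and ∂g/∂u = -4s + 6u + 2 = 0, so (s, u) = (2/19, -5/19).
The Hessian has g_{ss} = -10, g_{uu} = 6, g_{su} = -4, giving D = -76 < 0, so the point is a saddle point.
g(2/19, -5/19) = -81/19.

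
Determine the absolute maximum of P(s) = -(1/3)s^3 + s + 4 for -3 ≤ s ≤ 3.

10

P'(s) = -s^2 + 1, which vanishes at s = -1 and s = 1.
Evaluating at the critical points and endpoints: P(-3) = 10, P(-1) = 10/3, P(1) = 14/3, P(3) = -2.
Hence the absolute maximum is 10 at s = -3.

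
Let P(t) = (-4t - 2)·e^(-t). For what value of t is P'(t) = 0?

1/2

Differentiating with the product rule gives P'(t) = (4t - 2)·e^(-t). Since e^(-t) > 0, the only critical point is t = 1/2.
P''(1/2) has the same sign as 4 > 0, so this is a local minimum.
P(1/2) = (-4)·e^(-1/2) ≈ -2.4261.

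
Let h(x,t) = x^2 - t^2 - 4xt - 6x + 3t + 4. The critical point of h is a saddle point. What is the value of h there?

∂h/∂x = 2x - 4t - 6 = 0 and ∂h/∂t = -4x - 2t + 3 = 0, so (x, t) = (6/5, -9/10).
The Hessian has h_{xx} = 2, h_{tt} = -2, h_{xt} = -4, giving D = -20 < 0, so the point is a saddle point.
h(6/5, -9/10) = -19/20.

-19/20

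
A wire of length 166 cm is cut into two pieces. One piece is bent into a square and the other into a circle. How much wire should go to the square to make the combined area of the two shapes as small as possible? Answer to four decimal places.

92.9765

Let x be the length used for the square. Square side x/4; circle radius (166−x)/(2π).
A(x) = (x/4)² + π·((166−x)/(2π))² = x²/16 + (166−x)²/(4π) for 0 ≤ x ≤ 166. A'(x) = x/8 − (166−x)/(2π) = 0 gives x = 4·166/(π+4) ≈ 92.9765.
A'' = 1/8 + 1/(2π) > 0, so this gives the minimum combined area; x ≈ 92.9765 cm to the square.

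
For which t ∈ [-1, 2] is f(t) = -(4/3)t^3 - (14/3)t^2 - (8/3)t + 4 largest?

Differentiating, f'(t) = -4t^2 - (28/3)t - 8/3; whose only zero in [-1, 2] is t = -1/3.
Candidates: f(-1) = 10/3,  f(-1/3) = 358/81,  f(2) = -92/3.
Hence the absolute maximum is 358/81 at t = -1/3.

-1/3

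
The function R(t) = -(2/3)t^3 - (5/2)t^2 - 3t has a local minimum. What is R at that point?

9/8

R'(t) = -2t^2 - 5t - 3. Setting R'(t) = 0 gives t ∈ {-3/2, -1}.
R''(t) = -4t - 5. R''(-3/2) = 1 > 0 ⇒ local minimum; R''(-1) = -1 < 0 ⇒ local maximum.
Thus R has its local minimum at t = -3/2, with value 9/8.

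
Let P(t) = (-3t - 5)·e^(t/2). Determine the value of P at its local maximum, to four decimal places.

P'(t) = (-3)·e^(t/2) + (-3t - 5)·(1/2)·e^(t/2) = (-(3/2)t - 11/2)·e^(t/2). Since e^(t/2) > 0, the only critical point is t = -11/3.
P''(-11/3) has the same sign as -3/2 < 0, so this is a local maximum.
P(-11/3) = (6)·e^(-11/6) ≈ 0.9593.

0.9593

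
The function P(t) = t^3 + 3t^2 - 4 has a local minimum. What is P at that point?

-4

Critical points: P'(t) = 3t^2 + 6t vanishes at t = -2, 0.
Since P''(t) = 6t + 6, we get P''(-2) = -6 < 0 ⇒ local maximum; P''(0) = 6 > 0 ⇒ local minimum.
The local minimum is P(0) = -4.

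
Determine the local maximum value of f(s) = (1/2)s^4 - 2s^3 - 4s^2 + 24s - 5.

19

Critical points: f'(s) = 2s^3 - 6s^2 - 8s + 24 vanishes at s = -2, 2, 3.
f''(s) = 6s^2 - 12s - 8. f''(-2) = 40 > 0 ⇒ local minimum; f''(2) = -8 < 0 ⇒ local maximum; f''(3) = 10 > 0 ⇒ local minimum.
Thus f has its local maximum at s = 2, with value 19.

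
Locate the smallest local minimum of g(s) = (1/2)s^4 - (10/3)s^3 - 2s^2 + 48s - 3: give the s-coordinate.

Critical points: g'(s) = 2s^3 - 10s^2 - 4s + 48 vanishes at s = -2, 3, 4.
Since g''(s) = 6s^2 - 20s - 4, we get g''(-2) = 60 > 0 ⇒ local minimum; g''(3) = -10 < 0 ⇒ local maximum; g''(4) = 12 > 0 ⇒ local minimum.
The smallest local minimum is g(-2) = -217/3.

-2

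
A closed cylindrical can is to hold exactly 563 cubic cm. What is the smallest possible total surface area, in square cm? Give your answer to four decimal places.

377.4448

With radius r and height h, πr²h = 563 so h = 563/(πr²), and S(r) = 2πr² + 2πrh = 2πr² + 2·563/r.
S'(r) = 4πr − 2·563/r² = 0 ⇒ r³ = 563/(2π), so r ≈ 4.4748 and h = 2r ≈ 8.9497.
S''(r) = 4π + 4·563/r³ > 0, so this is the minimum; S ≈ 377.4448.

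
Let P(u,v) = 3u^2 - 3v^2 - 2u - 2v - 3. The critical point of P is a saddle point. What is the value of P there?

∂P/∂u = 6u - 2 = 0 and ∂P/∂v = -6v - 2 = 0, so (u, v) = (1/3, -1/3).
The Hessian has P_{uu} = 6, P_{vv} = -6, P_{uv} = 0, giving D = -36 < 0, so the point is a saddle point.
P(1/3, -1/3) = -3.

-3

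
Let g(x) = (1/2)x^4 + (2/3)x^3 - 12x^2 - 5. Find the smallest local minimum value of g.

-335/3

g'(x) = 2x^3 + 2x^2 - 24x. Setting g'(x) = 0 gives x ∈ {-4, 0, 3}.
g''(x) = 6x^2 + 4x - 24. g''(-4) = 56 > 0 ⇒ local minimum; g''(0) = -24 < 0 ⇒ local maximum; g''(3) = 42 > 0 ⇒ local minimum.
So the smallest local minimum value is g(-4) = -335/3.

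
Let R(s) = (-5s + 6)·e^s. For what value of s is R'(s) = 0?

1/5

Differentiating with the product rule gives R'(s) = (-5s + 1)·e^s. Since e^s > 0, the only critical point is s = 1/5.
R''(1/5) has the same sign as -5 < 0, so this is a local maximum.
R(1/5) = (5)·e^(1/5) ≈ 6.1070.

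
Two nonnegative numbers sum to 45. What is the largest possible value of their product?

2025/4

With x + y = 45, the product is P(x) = x(45 − x).
P'(x) = 45 − 2x = 0 gives x = 45/2; P'' = −2 < 0, so this is the maximum.
P = 45/2·45/2 = 2025/4.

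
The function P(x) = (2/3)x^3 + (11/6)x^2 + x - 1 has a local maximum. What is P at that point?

-5/8

P'(x) = 2x^2 + (11/3)x + 1. Setting P'(x) = 0 gives x ∈ {-3/2, -1/3}.
P''(x) = 4x + 11/3. P''(-3/2) = -7/3 < 0 ⇒ local maximum; P''(-1/3) = 7/3 > 0 ⇒ local minimum.
The local maximum is P(-3/2) = -5/8.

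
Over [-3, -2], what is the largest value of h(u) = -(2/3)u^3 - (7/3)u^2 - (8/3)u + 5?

Differentiating, h'(u) = -2u^2 - (14/3)u - 8/3; which has no zeros in [-3, -2].
Compare values at every candidate in [-3, -2]: h(-3) = 10; h(-2) = 19/3.
The maximum over the interval is 10, attained at u = -3.

10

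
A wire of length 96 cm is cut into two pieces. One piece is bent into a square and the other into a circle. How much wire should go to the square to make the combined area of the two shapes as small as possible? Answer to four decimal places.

Let x be the length used for the square. Square side x/4; circle radius (96−x)/(2π).
A(x) = (x/4)² + π·((96−x)/(2π))² = x²/16 + (96−x)²/(4π) for 0 ≤ x ≤ 96. A'(x) = x/8 − (96−x)/(2π) = 0 gives x = 4·96/(π+4) ≈ 53.7695.
A'' = 1/8 + 1/(2π) > 0, so this gives the minimum combined area; x ≈ 53.7695 cm to the square.

53.7695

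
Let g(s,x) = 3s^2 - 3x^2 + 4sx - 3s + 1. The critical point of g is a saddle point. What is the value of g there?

25/52

∂g/∂s = 6s + 4x - 3 = 0 and ∂g/∂x = 4s - 6x = 0, so (s, x) = (9/26, 3/13).
The Hessian has g_{ss} = 6, g_{xx} = -6, g_{sx} = 4, giving D = -52 < 0, so the point is a saddle point.
g(9/26, 3/13) = 25/52.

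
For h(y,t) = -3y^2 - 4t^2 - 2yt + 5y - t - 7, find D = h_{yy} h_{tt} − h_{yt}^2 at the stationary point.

∂h/∂y = -6y - 2t + 5 = 0 and ∂h/∂t = -2y - 8t - 1 = 0, so (y, t) = (21/22, -4/11).
The Hessian has h_{yy} = -6, h_{tt} = -8, h_{yt} = -2, giving D = 44 > 0 with h_{yy} < 0, so the point is a local maximum.
D = (-6)·(-8) − (-2)^2 = 44.

44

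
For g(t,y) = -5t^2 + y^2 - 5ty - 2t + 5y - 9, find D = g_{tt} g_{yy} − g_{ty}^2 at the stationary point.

-45

∂g/∂t = -10t - 5y - 2 = 0 and ∂g/∂y = -5t + 2y + 5 = 0, so (t, y) = (7/15, -4/3).
The Hessian has g_{tt} = -10, g_{yy} = 2, g_{ty} = -5, giving D = -45 < 0, so the point is a saddle point.
D = (-10)·(2) − (-5)^2 = -45.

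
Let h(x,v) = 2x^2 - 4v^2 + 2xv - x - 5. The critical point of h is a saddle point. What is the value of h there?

∂h/∂x = 4x + 2v - 1 = 0 and ∂h/∂v = 2x - 8v = 0, so (x, v) = (2/9, 1/18).
The Hessian has h_{xx} = 4, h_{vv} = -8, h_{xv} = 2, giving D = -36 < 0, so the point is a saddle point.
h(2/9, 1/18) = -46/9.

-46/9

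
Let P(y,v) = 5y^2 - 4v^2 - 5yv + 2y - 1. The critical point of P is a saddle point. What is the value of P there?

-121/105

∂P/∂y = 10y - 5v + 2 = 0 and ∂P/∂v = -5y - 8v = 0, so (y, v) = (-16/105, 2/21).
The Hessian has P_{yy} = 10, P_{vv} = -8, P_{yv} = -5, giving D = -105 < 0, so the point is a saddle point.
P(-16/105, 2/21) = -121/105.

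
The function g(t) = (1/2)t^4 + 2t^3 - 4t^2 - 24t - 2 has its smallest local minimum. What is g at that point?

-42

g'(t) = 2t^3 + 6t^2 - 8t - 24 = 0 at t = -3, -2, 2.
g''(t) = 6t^2 + 12t - 8. g''(-3) = 10 > 0 ⇒ local minimum; g''(-2) = -8 < 0 ⇒ local maximum; g''(2) = 40 > 0 ⇒ local minimum.
So the smallest local minimum value is g(2) = -42.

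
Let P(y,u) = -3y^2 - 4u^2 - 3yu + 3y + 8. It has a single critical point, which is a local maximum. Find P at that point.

116/13

∂P/∂y = -6y - 3u + 3 = 0 and ∂P/∂u = -3y - 8u = 0, so (y, u) = (8/13, -3/13).
The Hessian has P_{yy} = -6, P_{uu} = -8, P_{yu} = -3, giving D = 39 > 0 with P_{yy} < 0, so the point is a local maximum.
P(8/13, -3/13) = 116/13.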